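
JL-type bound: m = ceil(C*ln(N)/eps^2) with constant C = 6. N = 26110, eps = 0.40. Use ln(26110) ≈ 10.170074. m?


ln(26110) ≈ 10.170074.
eps^2 = 0.40^2 = 0.16.
C*ln(N)/eps^2 ≈ 6*10.170074/0.16 ≈ 381.3778.
m = ceil(381.3778) = 382.

382


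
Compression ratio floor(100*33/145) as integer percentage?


100*m/n = 100*33/145 ≈ 22.7586.
floor = 22.

22


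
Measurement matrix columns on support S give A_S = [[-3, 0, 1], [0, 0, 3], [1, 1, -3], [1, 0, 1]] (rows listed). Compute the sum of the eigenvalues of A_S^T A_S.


Sum of eigenvalues of A_S^T A_S = trace(A_S^T A_S) = sum of squared column norms of A_S.
A_S^T A_S diagonal: [11, 1, 20].
trace = 11 + 1 + 20 = 32.

32


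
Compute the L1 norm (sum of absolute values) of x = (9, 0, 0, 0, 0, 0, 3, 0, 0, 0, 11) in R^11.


Non-zero entries: [(0, 9), (6, 3), (10, 11)]
Absolute values: [9, 3, 11]
||x||_1 = sum = 23.

23


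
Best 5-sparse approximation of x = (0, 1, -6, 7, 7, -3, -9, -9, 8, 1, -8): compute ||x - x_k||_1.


Sorted |x_i| descending: [9, 9, 8, 8, 7, 7, 6, 3, 1, 1, 0]
Keep top 5: [9, 9, 8, 8, 7]
Tail entries: [7, 6, 3, 1, 1, 0]
L1 error = sum of tail = 18.

18


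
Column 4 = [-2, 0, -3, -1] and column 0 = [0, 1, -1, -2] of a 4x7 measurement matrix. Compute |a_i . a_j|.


Inner product: -2*0 + 0*1 + -3*-1 + -1*-2
Products: [0, 0, 3, 2]
Sum = 5.
|dot| = 5.

5


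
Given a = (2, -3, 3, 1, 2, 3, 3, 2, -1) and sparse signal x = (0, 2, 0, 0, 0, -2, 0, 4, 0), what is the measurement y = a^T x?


Non-zero terms: ['-3*2', '3*-2', '2*4']
Products: [-6, -6, 8]
y = sum = -4.

-4


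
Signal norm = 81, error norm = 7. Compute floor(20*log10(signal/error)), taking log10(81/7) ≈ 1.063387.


||x||/||e|| = 81/7.
log10(81/7) ≈ 1.063387.
20*log10(||x||/||e||) ≈ 20*1.063387 = 21.26774.
floor(21.26774) = 21.

21


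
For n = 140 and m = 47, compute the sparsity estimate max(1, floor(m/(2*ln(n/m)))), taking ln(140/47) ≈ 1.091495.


n/m = 140/47.
ln(n/m) ≈ 1.091495.
2*ln(n/m) ≈ 2.18299.
m/(2*ln(n/m)) ≈ 47/2.18299 ≈ 21.5301.
floor = 21.
k_max = max(1, 21) = 21.

21


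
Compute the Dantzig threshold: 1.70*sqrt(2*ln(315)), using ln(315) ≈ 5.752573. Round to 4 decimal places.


ln(315) ≈ 5.752573.
2*ln(n) ≈ 11.505146.
sqrt(2*ln(n)) ≈ sqrt(11.505146) ≈ 3.391924.
threshold ≈ 1.70*3.391924 = 5.7662708 ≈ 5.7663.

5.7663


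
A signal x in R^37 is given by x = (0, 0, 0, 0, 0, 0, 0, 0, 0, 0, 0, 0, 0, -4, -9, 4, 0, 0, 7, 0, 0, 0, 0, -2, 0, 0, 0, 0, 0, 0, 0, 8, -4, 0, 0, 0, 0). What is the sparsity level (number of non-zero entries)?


Non-zero positions: [13, 14, 15, 18, 23, 31, 32].
Sparsity = 7.

7


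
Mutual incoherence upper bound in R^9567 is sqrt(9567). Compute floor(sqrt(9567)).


97^2 = 9409 <= 9567 < 9604 = 98^2, so 97 <= sqrt(9567) < 98.
floor(sqrt(9567)) = 97.

97


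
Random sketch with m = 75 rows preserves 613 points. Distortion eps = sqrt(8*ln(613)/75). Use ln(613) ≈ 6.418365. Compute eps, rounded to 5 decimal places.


ln(613) ≈ 6.418365.
8*ln(N)/m ≈ 8*6.418365/75 ≈ 0.6846256.
eps = sqrt(0.6846256) ≈ 0.8274211 ≈ 0.82742.

0.82742


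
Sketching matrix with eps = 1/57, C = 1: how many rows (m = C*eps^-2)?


1/eps = 57.
(1/eps)^2 = 3249.
m = 1*3249 = 3249.

3249


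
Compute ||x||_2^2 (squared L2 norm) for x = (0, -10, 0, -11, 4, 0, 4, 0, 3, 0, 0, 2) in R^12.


Non-zero entries: [(1, -10), (3, -11), (4, 4), (6, 4), (8, 3), (11, 2)]
Squares: [100, 121, 16, 16, 9, 4]
||x||_2^2 = sum = 266.

266


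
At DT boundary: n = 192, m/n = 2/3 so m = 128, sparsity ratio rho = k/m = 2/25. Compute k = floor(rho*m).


m = 2/3*192 = 128.
rho = 2/25.
rho*m = 2/25*128 = 10.24.
k = floor(10.24) = 10.

10


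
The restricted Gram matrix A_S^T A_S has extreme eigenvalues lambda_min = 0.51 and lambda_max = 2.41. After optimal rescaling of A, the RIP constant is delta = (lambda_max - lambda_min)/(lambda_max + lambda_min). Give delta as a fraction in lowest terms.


lambda_max - lambda_min = 2.41 - 0.51 = 1.90.
lambda_max + lambda_min = 2.41 + 0.51 = 2.92.
delta = 1.90/2.92 = 190/292 = 95/146.

95/146


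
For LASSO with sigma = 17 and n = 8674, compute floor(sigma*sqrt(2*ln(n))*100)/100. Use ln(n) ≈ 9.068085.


ln(8674) ≈ 9.068085.
2*ln(n) ≈ 18.13617.
sqrt(2*ln(n)) ≈ sqrt(18.13617) ≈ 4.258658.
lambda ≈ 17*4.258658 = 72.397186.
floor(lambda*100)/100 = 72.39.

72.39


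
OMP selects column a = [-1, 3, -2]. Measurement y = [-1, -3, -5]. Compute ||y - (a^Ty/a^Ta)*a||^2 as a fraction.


a^T a = 14.
a^T y = 2.
coeff = 2/14 = 1/7.
||r||^2 = 243/7.

243/7


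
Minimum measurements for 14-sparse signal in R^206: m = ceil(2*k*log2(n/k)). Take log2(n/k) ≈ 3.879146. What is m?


log2(n/k) = log2(206/14) ≈ 3.879146.
2*k*log2(n/k) ≈ 2*14*3.879146 = 108.616088.
m = ceil(108.616088) = 109.

109


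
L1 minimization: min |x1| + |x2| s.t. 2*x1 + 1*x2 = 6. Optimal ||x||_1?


Axis intercepts:
  x1 = 3, x2 = 0: L1 = 3
  x1 = 0, x2 = 6: L1 = 6
x* = (3, 0)
||x*||_1 = 3.

3


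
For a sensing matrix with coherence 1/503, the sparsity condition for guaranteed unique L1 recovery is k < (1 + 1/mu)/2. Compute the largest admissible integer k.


1/mu = 503.
1 + 1/mu = 504.
(1 + 1/mu)/2 = 252 is an integer and the inequality is strict, so k_max = 252 - 1 = 251.

251


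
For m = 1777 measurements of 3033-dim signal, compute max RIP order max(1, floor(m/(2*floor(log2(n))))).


floor(log2(3033)) = 11.
2*11 = 22.
m/(2*floor(log2(n))) = 1777/22 ≈ 80.7727.
floor = 80.
k = max(1, 80) = 80.

80


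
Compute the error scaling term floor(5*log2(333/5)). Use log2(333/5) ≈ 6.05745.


log2(n/k) = log2(333/5) ≈ 6.05745.
k*log2(n/k) ≈ 5*6.05745 = 30.28725.
floor(30.28725) = 30.

30


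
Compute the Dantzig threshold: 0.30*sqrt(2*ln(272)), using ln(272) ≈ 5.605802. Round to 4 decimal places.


ln(272) ≈ 5.605802.
2*ln(n) ≈ 11.211604.
sqrt(2*ln(n)) ≈ sqrt(11.211604) ≈ 3.348373.
threshold ≈ 0.30*3.348373 = 1.0045119 ≈ 1.0045.

1.0045


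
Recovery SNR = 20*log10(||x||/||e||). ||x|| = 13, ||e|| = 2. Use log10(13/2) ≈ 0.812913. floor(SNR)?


||x||/||e|| = 13/2.
log10(13/2) ≈ 0.812913.
20*log10(||x||/||e||) ≈ 20*0.812913 = 16.25826.
floor(16.25826) = 16.

16


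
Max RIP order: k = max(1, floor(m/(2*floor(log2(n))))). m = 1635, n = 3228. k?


floor(log2(3228)) = 11.
2*11 = 22.
m/(2*floor(log2(n))) = 1635/22 ≈ 74.3182.
floor = 74.
k = max(1, 74) = 74.

74


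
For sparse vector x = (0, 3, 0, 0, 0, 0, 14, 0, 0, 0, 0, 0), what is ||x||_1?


Non-zero entries: [(1, 3), (6, 14)]
Absolute values: [3, 14]
||x||_1 = sum = 17.

17


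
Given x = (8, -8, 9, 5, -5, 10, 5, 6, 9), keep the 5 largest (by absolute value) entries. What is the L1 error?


Sorted |x_i| descending: [10, 9, 9, 8, 8, 6, 5, 5, 5]
Keep top 5: [10, 9, 9, 8, 8]
Tail entries: [6, 5, 5, 5]
L1 error = sum of tail = 21.

21


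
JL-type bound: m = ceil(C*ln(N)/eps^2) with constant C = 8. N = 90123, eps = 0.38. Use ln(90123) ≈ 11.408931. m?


ln(90123) ≈ 11.408931.
eps^2 = 0.38^2 = 0.1444.
C*ln(N)/eps^2 ≈ 8*11.408931/0.1444 ≈ 632.0737.
m = ceil(632.0737) = 633.

633


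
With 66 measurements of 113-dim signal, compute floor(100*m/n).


100*m/n = 100*66/113 ≈ 58.4071.
floor = 58.

58


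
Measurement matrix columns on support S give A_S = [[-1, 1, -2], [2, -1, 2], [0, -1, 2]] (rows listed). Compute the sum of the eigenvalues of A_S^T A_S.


Sum of eigenvalues of A_S^T A_S = trace(A_S^T A_S) = sum of squared column norms of A_S.
A_S^T A_S diagonal: [5, 3, 12].
trace = 5 + 3 + 12 = 20.

20


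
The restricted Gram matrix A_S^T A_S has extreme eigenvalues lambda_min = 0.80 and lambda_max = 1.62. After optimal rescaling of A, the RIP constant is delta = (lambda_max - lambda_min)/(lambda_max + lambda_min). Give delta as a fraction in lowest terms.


lambda_max - lambda_min = 1.62 - 0.80 = 0.82.
lambda_max + lambda_min = 1.62 + 0.80 = 2.42.
delta = 0.82/2.42 = 82/242 = 41/121.

41/121


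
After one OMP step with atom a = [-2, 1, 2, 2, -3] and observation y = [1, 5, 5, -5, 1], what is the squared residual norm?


a^T a = 22.
a^T y = 0.
coeff = 0/22 = 0.
||r||^2 = 77.

77


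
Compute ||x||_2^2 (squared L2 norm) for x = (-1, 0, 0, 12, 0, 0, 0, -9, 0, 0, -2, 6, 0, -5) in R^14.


Non-zero entries: [(0, -1), (3, 12), (7, -9), (10, -2), (11, 6), (13, -5)]
Squares: [1, 144, 81, 4, 36, 25]
||x||_2^2 = sum = 291.

291


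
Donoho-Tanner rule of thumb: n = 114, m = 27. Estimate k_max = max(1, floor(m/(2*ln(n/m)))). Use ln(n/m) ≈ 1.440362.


n/m = 114/27 = 38/9.
ln(n/m) ≈ 1.440362.
2*ln(n/m) ≈ 2.880724.
m/(2*ln(n/m)) ≈ 27/2.880724 ≈ 9.3726.
floor = 9.
k_max = max(1, 9) = 9.

9


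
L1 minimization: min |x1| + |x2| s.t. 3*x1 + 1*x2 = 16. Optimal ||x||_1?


Axis intercepts:
  x1 = 16/3, x2 = 0: L1 = 16/3
  x1 = 0, x2 = 16: L1 = 16
x* = (16/3, 0)
||x*||_1 = 16/3.

16/3


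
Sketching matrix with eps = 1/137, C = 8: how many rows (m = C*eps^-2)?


1/eps = 137.
(1/eps)^2 = 18769.
m = 8*18769 = 150152.

150152


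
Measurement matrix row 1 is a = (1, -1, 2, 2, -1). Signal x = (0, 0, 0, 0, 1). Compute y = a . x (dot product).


Non-zero terms: ['-1*1']
Products: [-1]
y = sum = -1.

-1


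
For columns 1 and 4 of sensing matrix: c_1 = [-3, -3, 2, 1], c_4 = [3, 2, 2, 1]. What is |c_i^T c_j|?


Inner product: -3*3 + -3*2 + 2*2 + 1*1
Products: [-9, -6, 4, 1]
Sum = -10.
|dot| = 10.

10


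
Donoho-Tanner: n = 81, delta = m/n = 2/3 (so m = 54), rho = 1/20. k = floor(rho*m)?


m = 2/3*81 = 54.
rho = 1/20.
rho*m = 1/20*54 = 2.7.
k = floor(2.7) = 2.

2


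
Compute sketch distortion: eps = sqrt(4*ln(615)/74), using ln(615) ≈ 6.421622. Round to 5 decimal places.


ln(615) ≈ 6.421622.
4*ln(N)/m ≈ 4*6.421622/74 ≈ 0.3471147.
eps = sqrt(0.3471147) ≈ 0.5891644 ≈ 0.58916.

0.58916


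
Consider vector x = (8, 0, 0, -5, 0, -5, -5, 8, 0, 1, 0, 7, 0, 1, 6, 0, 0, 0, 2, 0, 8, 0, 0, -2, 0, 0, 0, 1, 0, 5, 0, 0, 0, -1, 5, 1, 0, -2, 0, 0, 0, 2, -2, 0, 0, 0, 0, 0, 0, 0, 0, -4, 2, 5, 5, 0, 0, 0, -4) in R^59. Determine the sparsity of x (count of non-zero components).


Non-zero positions: [0, 3, 5, 6, 7, 9, 11, 13, 14, 18, 20, 23, 27, 29, 33, 34, 35, 37, 41, 42, 51, 52, 53, 54, 58].
Sparsity = 25.

25


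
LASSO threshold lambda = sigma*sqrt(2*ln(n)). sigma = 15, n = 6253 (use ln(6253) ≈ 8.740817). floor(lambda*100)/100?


ln(6253) ≈ 8.740817.
2*ln(n) ≈ 17.481634.
sqrt(2*ln(n)) ≈ sqrt(17.481634) ≈ 4.181104.
lambda ≈ 15*4.181104 = 62.71656.
floor(lambda*100)/100 = 62.71.

62.71


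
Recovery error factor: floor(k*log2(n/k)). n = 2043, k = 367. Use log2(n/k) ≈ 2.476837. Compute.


log2(n/k) = log2(2043/367) ≈ 2.476837.
k*log2(n/k) ≈ 367*2.476837 = 908.999179.
floor(908.999179) = 908.

908


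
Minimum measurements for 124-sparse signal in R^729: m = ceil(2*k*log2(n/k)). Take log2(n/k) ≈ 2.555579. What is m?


log2(n/k) = log2(729/124) ≈ 2.555579.
2*k*log2(n/k) ≈ 2*124*2.555579 = 633.783592.
m = ceil(633.783592) = 634.

634


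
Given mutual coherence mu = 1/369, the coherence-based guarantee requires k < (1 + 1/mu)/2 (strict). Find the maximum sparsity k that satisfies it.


1/mu = 369.
1 + 1/mu = 370.
(1 + 1/mu)/2 = 185 is an integer and the inequality is strict, so k_max = 185 - 1 = 184.

184


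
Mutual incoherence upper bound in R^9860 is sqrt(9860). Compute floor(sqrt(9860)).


99^2 = 9801 <= 9860 < 10000 = 100^2, so 99 <= sqrt(9860) < 100.
floor(sqrt(9860)) = 99.

99


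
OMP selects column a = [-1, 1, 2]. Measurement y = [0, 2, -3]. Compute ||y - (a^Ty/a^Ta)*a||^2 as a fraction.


a^T a = 6.
a^T y = -4.
coeff = -4/6 = -2/3.
||r||^2 = 31/3.

31/3


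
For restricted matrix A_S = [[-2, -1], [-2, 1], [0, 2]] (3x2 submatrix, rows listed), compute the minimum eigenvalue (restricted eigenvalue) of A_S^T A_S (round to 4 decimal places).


A_S^T A_S = [[8, 0], [0, 6]].
trace = 14.
det = 48.
disc = trace^2 - 4*det = 196 - 4*48 = 4.
sqrt(4) = 2.
lam_min = (14 - 2)/2 = 6 = 6.0000.

6.0000


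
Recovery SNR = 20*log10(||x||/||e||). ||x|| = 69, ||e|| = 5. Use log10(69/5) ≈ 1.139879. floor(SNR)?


||x||/||e|| = 69/5.
log10(69/5) ≈ 1.139879.
20*log10(||x||/||e||) ≈ 20*1.139879 = 22.79758.
floor(22.79758) = 22.

22


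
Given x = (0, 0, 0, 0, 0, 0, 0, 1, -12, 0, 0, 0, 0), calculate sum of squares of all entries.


Non-zero entries: [(7, 1), (8, -12)]
Squares: [1, 144]
||x||_2^2 = sum = 145.

145


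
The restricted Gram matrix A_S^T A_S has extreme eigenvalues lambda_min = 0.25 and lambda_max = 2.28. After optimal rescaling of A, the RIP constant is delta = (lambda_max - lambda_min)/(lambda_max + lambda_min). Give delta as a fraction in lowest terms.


lambda_max - lambda_min = 2.28 - 0.25 = 2.03.
lambda_max + lambda_min = 2.28 + 0.25 = 2.53.
delta = 2.03/2.53 = 203/253.

203/253


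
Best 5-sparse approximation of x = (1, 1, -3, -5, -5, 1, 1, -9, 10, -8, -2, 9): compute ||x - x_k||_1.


Sorted |x_i| descending: [10, 9, 9, 8, 5, 5, 3, 2, 1, 1, 1, 1]
Keep top 5: [10, 9, 9, 8, 5]
Tail entries: [5, 3, 2, 1, 1, 1, 1]
L1 error = sum of tail = 14.

14


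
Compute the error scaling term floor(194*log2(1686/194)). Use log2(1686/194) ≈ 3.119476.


log2(n/k) = log2(1686/194) ≈ 3.119476.
k*log2(n/k) ≈ 194*3.119476 = 605.178344.
floor(605.178344) = 605.

605


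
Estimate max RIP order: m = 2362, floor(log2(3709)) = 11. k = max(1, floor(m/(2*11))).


floor(log2(3709)) = 11.
2*11 = 22.
m/(2*floor(log2(n))) = 2362/22 ≈ 107.3636.
floor = 107.
k = max(1, 107) = 107.

107


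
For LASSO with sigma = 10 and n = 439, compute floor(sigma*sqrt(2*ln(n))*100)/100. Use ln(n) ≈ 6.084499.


ln(439) ≈ 6.084499.
2*ln(n) ≈ 12.168998.
sqrt(2*ln(n)) ≈ sqrt(12.168998) ≈ 3.488409.
lambda ≈ 10*3.488409 = 34.88409.
floor(lambda*100)/100 = 34.88.

34.88


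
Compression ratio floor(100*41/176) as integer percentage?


100*m/n = 100*41/176 ≈ 23.2955.
floor = 23.

23


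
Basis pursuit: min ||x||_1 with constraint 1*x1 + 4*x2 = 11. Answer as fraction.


Axis intercepts:
  x1 = 11, x2 = 0: L1 = 11
  x1 = 0, x2 = 11/4: L1 = 11/4
x* = (0, 11/4)
||x*||_1 = 11/4.

11/4


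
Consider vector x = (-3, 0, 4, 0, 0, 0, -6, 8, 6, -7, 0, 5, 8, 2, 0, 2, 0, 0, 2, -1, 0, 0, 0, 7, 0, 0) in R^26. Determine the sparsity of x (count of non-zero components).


Non-zero positions: [0, 2, 6, 7, 8, 9, 11, 12, 13, 15, 18, 19, 23].
Sparsity = 13.

13


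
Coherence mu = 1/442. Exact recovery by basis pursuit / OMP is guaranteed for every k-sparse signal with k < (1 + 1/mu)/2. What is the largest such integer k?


1/mu = 442.
1 + 1/mu = 443.
(1 + 1/mu)/2 = 221.5 is not an integer, so k_max = floor(221.5) = 221.

221


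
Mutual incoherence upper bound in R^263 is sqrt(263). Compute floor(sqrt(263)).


16^2 = 256 <= 263 < 289 = 17^2, so 16 <= sqrt(263) < 17.
floor(sqrt(263)) = 16.

16


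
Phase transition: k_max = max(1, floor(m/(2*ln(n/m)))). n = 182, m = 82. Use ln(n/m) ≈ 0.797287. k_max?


n/m = 182/82 = 91/41.
ln(n/m) ≈ 0.797287.
2*ln(n/m) ≈ 1.594574.
m/(2*ln(n/m)) ≈ 82/1.594574 ≈ 51.4244.
floor = 51.
k_max = max(1, 51) = 51.

51


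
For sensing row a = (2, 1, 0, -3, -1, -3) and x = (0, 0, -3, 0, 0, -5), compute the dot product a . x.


Non-zero terms: ['0*-3', '-3*-5']
Products: [0, 15]
y = sum = 15.

15


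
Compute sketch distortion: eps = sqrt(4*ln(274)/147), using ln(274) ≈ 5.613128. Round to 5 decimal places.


ln(274) ≈ 5.613128.
4*ln(N)/m ≈ 4*5.613128/147 ≈ 0.15273818.
eps = sqrt(0.15273818) ≈ 0.3908173 ≈ 0.39082.

0.39082


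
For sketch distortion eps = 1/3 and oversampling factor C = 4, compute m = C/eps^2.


1/eps = 3.
(1/eps)^2 = 9.
m = 4*9 = 36.

36


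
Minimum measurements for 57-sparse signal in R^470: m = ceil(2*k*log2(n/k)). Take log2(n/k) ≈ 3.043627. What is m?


log2(n/k) = log2(470/57) ≈ 3.043627.
2*k*log2(n/k) ≈ 2*57*3.043627 = 346.973478.
m = ceil(346.973478) = 347.

347


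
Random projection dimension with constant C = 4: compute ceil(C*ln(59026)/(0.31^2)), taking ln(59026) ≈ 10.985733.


ln(59026) ≈ 10.985733.
eps^2 = 0.31^2 = 0.0961.
C*ln(N)/eps^2 ≈ 4*10.985733/0.0961 ≈ 457.2626.
m = ceil(457.2626) = 458.

458


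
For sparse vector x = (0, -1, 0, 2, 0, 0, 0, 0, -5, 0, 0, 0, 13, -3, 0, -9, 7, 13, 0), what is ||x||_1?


Non-zero entries: [(1, -1), (3, 2), (8, -5), (12, 13), (13, -3), (15, -9), (16, 7), (17, 13)]
Absolute values: [1, 2, 5, 13, 3, 9, 7, 13]
||x||_1 = sum = 53.

53


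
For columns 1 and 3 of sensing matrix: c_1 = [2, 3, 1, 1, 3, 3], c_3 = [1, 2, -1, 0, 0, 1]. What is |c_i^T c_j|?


Inner product: 2*1 + 3*2 + 1*-1 + 1*0 + 3*0 + 3*1
Products: [2, 6, -1, 0, 0, 3]
Sum = 10.
|dot| = 10.

10


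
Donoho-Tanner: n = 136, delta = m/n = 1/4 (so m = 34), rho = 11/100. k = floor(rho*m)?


m = 1/4*136 = 34.
rho = 11/100.
rho*m = 11/100*34 = 3.74.
k = floor(3.74) = 3.

3


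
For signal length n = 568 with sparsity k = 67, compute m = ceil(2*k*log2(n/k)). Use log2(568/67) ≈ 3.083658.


log2(n/k) = log2(568/67) ≈ 3.083658.
2*k*log2(n/k) ≈ 2*67*3.083658 = 413.210172.
m = ceil(413.210172) = 414.

414


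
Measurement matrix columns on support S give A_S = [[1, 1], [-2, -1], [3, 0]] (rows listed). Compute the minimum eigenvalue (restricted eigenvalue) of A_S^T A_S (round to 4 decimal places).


A_S^T A_S = [[14, 3], [3, 2]].
trace = 16.
det = 19.
disc = trace^2 - 4*det = 256 - 4*19 = 180.
sqrt(180) ≈ 13.416408.
lam_min = (16 - sqrt(180))/2 ≈ (16 - 13.416408)/2 = 1.291796 ≈ 1.2918.

1.2918


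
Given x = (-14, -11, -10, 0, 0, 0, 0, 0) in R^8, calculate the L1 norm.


Non-zero entries: [(0, -14), (1, -11), (2, -10)]
Absolute values: [14, 11, 10]
||x||_1 = sum = 35.

35


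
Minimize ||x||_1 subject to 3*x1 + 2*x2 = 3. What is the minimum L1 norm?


Axis intercepts:
  x1 = 1, x2 = 0: L1 = 1
  x1 = 0, x2 = 3/2: L1 = 3/2
x* = (1, 0)
||x*||_1 = 1.

1


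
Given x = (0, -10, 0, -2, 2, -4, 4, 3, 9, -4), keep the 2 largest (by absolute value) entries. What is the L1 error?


Sorted |x_i| descending: [10, 9, 4, 4, 4, 3, 2, 2, 0, 0]
Keep top 2: [10, 9]
Tail entries: [4, 4, 4, 3, 2, 2, 0, 0]
L1 error = sum of tail = 19.

19


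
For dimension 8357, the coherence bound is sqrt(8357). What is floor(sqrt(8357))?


91^2 = 8281 <= 8357 < 8464 = 92^2, so 91 <= sqrt(8357) < 92.
floor(sqrt(8357)) = 91.

91


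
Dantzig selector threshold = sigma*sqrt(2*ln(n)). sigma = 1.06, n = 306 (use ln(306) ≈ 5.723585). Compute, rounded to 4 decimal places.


ln(306) ≈ 5.723585.
2*ln(n) ≈ 11.44717.
sqrt(2*ln(n)) ≈ sqrt(11.44717) ≈ 3.383367.
threshold ≈ 1.06*3.383367 = 3.58636902 ≈ 3.5864.

3.5864


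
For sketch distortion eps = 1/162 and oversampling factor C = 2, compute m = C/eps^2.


1/eps = 162.
(1/eps)^2 = 26244.
m = 2*26244 = 52488.

52488


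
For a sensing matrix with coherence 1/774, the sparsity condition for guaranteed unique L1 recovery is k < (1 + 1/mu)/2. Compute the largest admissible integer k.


1/mu = 774.
1 + 1/mu = 775.
(1 + 1/mu)/2 = 387.5 is not an integer, so k_max = floor(387.5) = 387.

387


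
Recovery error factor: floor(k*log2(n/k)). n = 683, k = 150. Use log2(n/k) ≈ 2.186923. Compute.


log2(n/k) = log2(683/150) ≈ 2.186923.
k*log2(n/k) ≈ 150*2.186923 = 328.03845.
floor(328.03845) = 328.

328


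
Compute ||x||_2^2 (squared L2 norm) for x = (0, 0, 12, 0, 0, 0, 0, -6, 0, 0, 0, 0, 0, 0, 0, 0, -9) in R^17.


Non-zero entries: [(2, 12), (7, -6), (16, -9)]
Squares: [144, 36, 81]
||x||_2^2 = sum = 261.

261


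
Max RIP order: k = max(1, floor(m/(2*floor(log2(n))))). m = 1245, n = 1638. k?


floor(log2(1638)) = 10.
2*10 = 20.
m/(2*floor(log2(n))) = 1245/20 ≈ 62.25.
floor = 62.
k = max(1, 62) = 62.

62


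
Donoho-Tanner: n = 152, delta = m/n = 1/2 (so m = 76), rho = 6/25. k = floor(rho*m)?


m = 1/2*152 = 76.
rho = 6/25.
rho*m = 6/25*76 = 18.24.
k = floor(18.24) = 18.

18


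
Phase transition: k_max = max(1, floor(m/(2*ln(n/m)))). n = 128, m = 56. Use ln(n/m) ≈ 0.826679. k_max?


n/m = 128/56 = 16/7.
ln(n/m) ≈ 0.826679.
2*ln(n/m) ≈ 1.653358.
m/(2*ln(n/m)) ≈ 56/1.653358 ≈ 33.8705.
floor = 33.
k_max = max(1, 33) = 33.

33


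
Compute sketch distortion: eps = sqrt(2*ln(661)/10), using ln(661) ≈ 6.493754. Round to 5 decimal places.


ln(661) ≈ 6.493754.
2*ln(N)/m ≈ 2*6.493754/10 ≈ 1.2987508.
eps = sqrt(1.2987508) ≈ 1.1396275 ≈ 1.13963.

1.13963


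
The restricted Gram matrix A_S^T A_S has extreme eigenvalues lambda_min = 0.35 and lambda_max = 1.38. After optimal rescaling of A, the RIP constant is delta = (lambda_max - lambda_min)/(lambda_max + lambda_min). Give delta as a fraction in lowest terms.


lambda_max - lambda_min = 1.38 - 0.35 = 1.03.
lambda_max + lambda_min = 1.38 + 0.35 = 1.73.
delta = 1.03/1.73 = 103/173.

103/173


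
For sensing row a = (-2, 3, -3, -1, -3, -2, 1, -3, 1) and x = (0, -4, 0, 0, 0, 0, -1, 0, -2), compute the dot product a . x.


Non-zero terms: ['3*-4', '1*-1', '1*-2']
Products: [-12, -1, -2]
y = sum = -15.

-15


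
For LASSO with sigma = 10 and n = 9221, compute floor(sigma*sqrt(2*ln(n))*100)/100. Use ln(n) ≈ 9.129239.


ln(9221) ≈ 9.129239.
2*ln(n) ≈ 18.258478.
sqrt(2*ln(n)) ≈ sqrt(18.258478) ≈ 4.272994.
lambda ≈ 10*4.272994 = 42.72994.
floor(lambda*100)/100 = 42.72.

42.72


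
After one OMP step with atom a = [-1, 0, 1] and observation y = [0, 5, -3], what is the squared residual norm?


a^T a = 2.
a^T y = -3.
coeff = -3/2 = -3/2.
||r||^2 = 59/2.

59/2


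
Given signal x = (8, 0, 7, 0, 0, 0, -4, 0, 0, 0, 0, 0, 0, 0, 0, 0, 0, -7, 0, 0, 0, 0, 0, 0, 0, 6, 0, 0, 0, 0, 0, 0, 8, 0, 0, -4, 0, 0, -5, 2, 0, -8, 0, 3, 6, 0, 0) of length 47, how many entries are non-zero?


Non-zero positions: [0, 2, 6, 17, 25, 32, 35, 38, 39, 41, 43, 44].
Sparsity = 12.

12


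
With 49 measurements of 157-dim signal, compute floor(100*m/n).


100*m/n = 100*49/157 ≈ 31.2102.
floor = 31.

31


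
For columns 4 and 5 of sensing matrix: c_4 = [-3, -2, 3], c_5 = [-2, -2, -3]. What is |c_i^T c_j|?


Inner product: -3*-2 + -2*-2 + 3*-3
Products: [6, 4, -9]
Sum = 1.
|dot| = 1.

1


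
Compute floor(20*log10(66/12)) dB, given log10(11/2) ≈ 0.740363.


||x||/||e|| = 66/12 = 11/2.
log10(11/2) ≈ 0.740363.
20*log10(||x||/||e||) ≈ 20*0.740363 = 14.80726.
floor(14.80726) = 14.

14


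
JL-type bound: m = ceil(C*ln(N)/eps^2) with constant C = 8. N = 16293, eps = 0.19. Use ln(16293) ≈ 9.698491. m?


ln(16293) ≈ 9.698491.
eps^2 = 0.19^2 = 0.0361.
C*ln(N)/eps^2 ≈ 8*9.698491/0.0361 ≈ 2149.2501.
m = ceil(2149.2501) = 2150.

2150


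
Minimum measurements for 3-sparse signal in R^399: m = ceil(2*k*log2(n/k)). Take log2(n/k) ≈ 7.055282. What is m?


log2(n/k) = log2(399/3) ≈ 7.055282.
2*k*log2(n/k) ≈ 2*3*7.055282 = 42.331692.
m = ceil(42.331692) = 43.

43


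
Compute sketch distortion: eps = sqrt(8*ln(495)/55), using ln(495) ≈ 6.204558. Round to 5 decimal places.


ln(495) ≈ 6.204558.
8*ln(N)/m ≈ 8*6.204558/55 ≈ 0.90248116.
eps = sqrt(0.90248116) ≈ 0.9499901 ≈ 0.94999.

0.94999


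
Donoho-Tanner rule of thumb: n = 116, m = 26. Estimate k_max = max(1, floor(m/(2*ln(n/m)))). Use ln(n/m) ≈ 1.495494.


n/m = 116/26 = 58/13.
ln(n/m) ≈ 1.495494.
2*ln(n/m) ≈ 2.990988.
m/(2*ln(n/m)) ≈ 26/2.990988 ≈ 8.6928.
floor = 8.
k_max = max(1, 8) = 8.

8


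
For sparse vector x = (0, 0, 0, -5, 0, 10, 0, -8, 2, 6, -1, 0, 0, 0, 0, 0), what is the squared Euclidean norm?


Non-zero entries: [(3, -5), (5, 10), (7, -8), (8, 2), (9, 6), (10, -1)]
Squares: [25, 100, 64, 4, 36, 1]
||x||_2^2 = sum = 230.

230


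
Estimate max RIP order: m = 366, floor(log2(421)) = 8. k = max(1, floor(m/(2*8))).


floor(log2(421)) = 8.
2*8 = 16.
m/(2*floor(log2(n))) = 366/16 ≈ 22.875.
floor = 22.
k = max(1, 22) = 22.

22


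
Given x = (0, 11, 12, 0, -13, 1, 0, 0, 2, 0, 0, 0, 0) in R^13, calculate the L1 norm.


Non-zero entries: [(1, 11), (2, 12), (4, -13), (5, 1), (8, 2)]
Absolute values: [11, 12, 13, 1, 2]
||x||_1 = sum = 39.

39


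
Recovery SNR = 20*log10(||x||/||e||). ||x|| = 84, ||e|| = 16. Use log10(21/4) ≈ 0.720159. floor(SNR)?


||x||/||e|| = 84/16 = 21/4.
log10(21/4) ≈ 0.720159.
20*log10(||x||/||e||) ≈ 20*0.720159 = 14.40318.
floor(14.40318) = 14.

14


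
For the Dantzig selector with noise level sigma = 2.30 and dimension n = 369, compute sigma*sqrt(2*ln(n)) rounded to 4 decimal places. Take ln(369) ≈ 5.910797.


ln(369) ≈ 5.910797.
2*ln(n) ≈ 11.821594.
sqrt(2*ln(n)) ≈ sqrt(11.821594) ≈ 3.438254.
threshold ≈ 2.30*3.438254 = 7.9079842 ≈ 7.9080.

7.9080


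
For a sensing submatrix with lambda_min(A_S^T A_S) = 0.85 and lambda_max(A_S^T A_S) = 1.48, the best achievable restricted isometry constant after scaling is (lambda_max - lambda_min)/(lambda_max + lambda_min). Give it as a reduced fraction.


lambda_max - lambda_min = 1.48 - 0.85 = 0.63.
lambda_max + lambda_min = 1.48 + 0.85 = 2.33.
delta = 0.63/2.33 = 63/233.

63/233


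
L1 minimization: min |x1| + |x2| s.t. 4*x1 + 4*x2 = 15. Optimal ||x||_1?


Axis intercepts:
  x1 = 15/4, x2 = 0: L1 = 15/4
  x1 = 0, x2 = 15/4: L1 = 15/4
x* = (15/4, 0)
||x*||_1 = 15/4.

15/4


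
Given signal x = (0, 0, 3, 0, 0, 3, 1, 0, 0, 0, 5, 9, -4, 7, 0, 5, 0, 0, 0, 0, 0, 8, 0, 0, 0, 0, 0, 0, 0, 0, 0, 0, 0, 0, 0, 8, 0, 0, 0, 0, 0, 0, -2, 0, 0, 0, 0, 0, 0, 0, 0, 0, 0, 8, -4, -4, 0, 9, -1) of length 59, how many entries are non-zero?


Non-zero positions: [2, 5, 6, 10, 11, 12, 13, 15, 21, 35, 42, 53, 54, 55, 57, 58].
Sparsity = 16.

16


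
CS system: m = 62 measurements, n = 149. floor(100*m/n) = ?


100*m/n = 100*62/149 ≈ 41.6107.
floor = 41.

41


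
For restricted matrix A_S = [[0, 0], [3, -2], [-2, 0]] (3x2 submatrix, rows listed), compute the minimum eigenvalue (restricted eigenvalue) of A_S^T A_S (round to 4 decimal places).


A_S^T A_S = [[13, -6], [-6, 4]].
trace = 17.
det = 16.
disc = trace^2 - 4*det = 289 - 4*16 = 225.
sqrt(225) = 15.
lam_min = (17 - 15)/2 = 1 = 1.0000.

1.0000


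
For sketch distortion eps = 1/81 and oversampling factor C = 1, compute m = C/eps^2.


1/eps = 81.
(1/eps)^2 = 6561.
m = 1*6561 = 6561.

6561


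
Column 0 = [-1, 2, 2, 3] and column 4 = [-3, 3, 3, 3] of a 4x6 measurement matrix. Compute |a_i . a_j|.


Inner product: -1*-3 + 2*3 + 2*3 + 3*3
Products: [3, 6, 6, 9]
Sum = 24.
|dot| = 24.

24


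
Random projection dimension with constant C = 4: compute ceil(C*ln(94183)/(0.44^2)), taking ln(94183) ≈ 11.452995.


ln(94183) ≈ 11.452995.
eps^2 = 0.44^2 = 0.1936.
C*ln(N)/eps^2 ≈ 4*11.452995/0.1936 ≈ 236.6321.
m = ceil(236.6321) = 237.

237


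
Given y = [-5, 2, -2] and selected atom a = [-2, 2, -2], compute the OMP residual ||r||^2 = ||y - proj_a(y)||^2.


a^T a = 12.
a^T y = 18.
coeff = 18/12 = 3/2.
||r||^2 = 6.

6


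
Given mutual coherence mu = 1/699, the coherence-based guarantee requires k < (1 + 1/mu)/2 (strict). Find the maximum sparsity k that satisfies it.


1/mu = 699.
1 + 1/mu = 700.
(1 + 1/mu)/2 = 350 is an integer and the inequality is strict, so k_max = 350 - 1 = 349.

349


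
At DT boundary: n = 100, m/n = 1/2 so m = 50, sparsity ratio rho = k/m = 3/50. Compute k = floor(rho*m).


m = 1/2*100 = 50.
rho = 3/50.
rho*m = 3/50*50 = 3.
k = floor(3) = 3.

3


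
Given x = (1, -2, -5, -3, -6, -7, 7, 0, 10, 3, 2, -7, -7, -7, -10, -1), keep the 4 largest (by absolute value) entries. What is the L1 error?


Sorted |x_i| descending: [10, 10, 7, 7, 7, 7, 7, 6, 5, 3, 3, 2, 2, 1, 1, 0]
Keep top 4: [10, 10, 7, 7]
Tail entries: [7, 7, 7, 6, 5, 3, 3, 2, 2, 1, 1, 0]
L1 error = sum of tail = 44.

44


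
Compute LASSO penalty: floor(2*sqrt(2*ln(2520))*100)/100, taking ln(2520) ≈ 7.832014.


ln(2520) ≈ 7.832014.
2*ln(n) ≈ 15.664028.
sqrt(2*ln(n)) ≈ sqrt(15.664028) ≈ 3.957781.
lambda ≈ 2*3.957781 = 7.915562.
floor(lambda*100)/100 = 7.91.

7.91


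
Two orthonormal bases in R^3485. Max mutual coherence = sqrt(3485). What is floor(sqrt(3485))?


59^2 = 3481 <= 3485 < 3600 = 60^2, so 59 <= sqrt(3485) < 60.
floor(sqrt(3485)) = 59.

59


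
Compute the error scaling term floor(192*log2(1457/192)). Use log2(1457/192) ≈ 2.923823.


log2(n/k) = log2(1457/192) ≈ 2.923823.
k*log2(n/k) ≈ 192*2.923823 = 561.374016.
floor(561.374016) = 561.

561


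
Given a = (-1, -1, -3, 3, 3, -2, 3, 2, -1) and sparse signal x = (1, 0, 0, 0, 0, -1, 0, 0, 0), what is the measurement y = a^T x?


Non-zero terms: ['-1*1', '-2*-1']
Products: [-1, 2]
y = sum = 1.

1


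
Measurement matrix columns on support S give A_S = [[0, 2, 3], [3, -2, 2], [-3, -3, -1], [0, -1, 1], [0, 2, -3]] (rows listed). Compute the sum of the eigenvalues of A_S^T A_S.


Sum of eigenvalues of A_S^T A_S = trace(A_S^T A_S) = sum of squared column norms of A_S.
A_S^T A_S diagonal: [18, 22, 24].
trace = 18 + 22 + 24 = 64.

64


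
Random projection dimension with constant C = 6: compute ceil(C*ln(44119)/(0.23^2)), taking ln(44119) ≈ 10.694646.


ln(44119) ≈ 10.694646.
eps^2 = 0.23^2 = 0.0529.
C*ln(N)/eps^2 ≈ 6*10.694646/0.0529 ≈ 1213.0033.
m = ceil(1213.0033) = 1214.

1214


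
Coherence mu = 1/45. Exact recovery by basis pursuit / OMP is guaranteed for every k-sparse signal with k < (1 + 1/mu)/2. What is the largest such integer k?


1/mu = 45.
1 + 1/mu = 46.
(1 + 1/mu)/2 = 23 is an integer and the inequality is strict, so k_max = 23 - 1 = 22.

22


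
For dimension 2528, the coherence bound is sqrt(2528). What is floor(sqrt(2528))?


50^2 = 2500 <= 2528 < 2601 = 51^2, so 50 <= sqrt(2528) < 51.
floor(sqrt(2528)) = 50.

50


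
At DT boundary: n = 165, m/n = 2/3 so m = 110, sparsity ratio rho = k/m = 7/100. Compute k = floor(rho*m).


m = 2/3*165 = 110.
rho = 7/100.
rho*m = 7/100*110 = 7.7.
k = floor(7.7) = 7.

7


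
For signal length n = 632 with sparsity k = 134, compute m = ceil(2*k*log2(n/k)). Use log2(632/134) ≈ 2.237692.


log2(n/k) = log2(632/134) ≈ 2.237692.
2*k*log2(n/k) ≈ 2*134*2.237692 = 599.701456.
m = ceil(599.701456) = 600.

600


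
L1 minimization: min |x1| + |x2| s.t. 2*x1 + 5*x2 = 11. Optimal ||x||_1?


Axis intercepts:
  x1 = 11/2, x2 = 0: L1 = 11/2
  x1 = 0, x2 = 11/5: L1 = 11/5
x* = (0, 11/5)
||x*||_1 = 11/5.

11/5


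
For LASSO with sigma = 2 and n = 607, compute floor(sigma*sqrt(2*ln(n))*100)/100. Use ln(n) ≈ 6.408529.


ln(607) ≈ 6.408529.
2*ln(n) ≈ 12.817058.
sqrt(2*ln(n)) ≈ sqrt(12.817058) ≈ 3.580092.
lambda ≈ 2*3.580092 = 7.160184.
floor(lambda*100)/100 = 7.16.

7.16


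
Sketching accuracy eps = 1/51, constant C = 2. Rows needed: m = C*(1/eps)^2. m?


1/eps = 51.
(1/eps)^2 = 2601.
m = 2*2601 = 5202.

5202


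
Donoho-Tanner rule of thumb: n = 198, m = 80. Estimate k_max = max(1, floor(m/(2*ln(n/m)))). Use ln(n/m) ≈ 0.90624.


n/m = 198/80 = 99/40.
ln(n/m) ≈ 0.90624.
2*ln(n/m) ≈ 1.81248.
m/(2*ln(n/m)) ≈ 80/1.81248 ≈ 44.1384.
floor = 44.
k_max = max(1, 44) = 44.

44


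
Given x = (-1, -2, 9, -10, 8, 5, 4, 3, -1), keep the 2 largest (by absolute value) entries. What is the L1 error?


Sorted |x_i| descending: [10, 9, 8, 5, 4, 3, 2, 1, 1]
Keep top 2: [10, 9]
Tail entries: [8, 5, 4, 3, 2, 1, 1]
L1 error = sum of tail = 24.

24


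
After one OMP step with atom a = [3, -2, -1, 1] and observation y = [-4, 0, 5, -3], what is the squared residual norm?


a^T a = 15.
a^T y = -20.
coeff = -20/15 = -4/3.
||r||^2 = 70/3.

70/3


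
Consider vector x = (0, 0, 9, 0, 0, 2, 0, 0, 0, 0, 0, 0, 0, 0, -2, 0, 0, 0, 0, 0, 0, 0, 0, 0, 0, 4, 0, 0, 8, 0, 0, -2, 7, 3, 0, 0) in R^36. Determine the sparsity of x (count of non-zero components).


Non-zero positions: [2, 5, 14, 25, 28, 31, 32, 33].
Sparsity = 8.

8


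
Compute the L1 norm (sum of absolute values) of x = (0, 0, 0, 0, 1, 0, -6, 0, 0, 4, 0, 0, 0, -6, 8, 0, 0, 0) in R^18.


Non-zero entries: [(4, 1), (6, -6), (9, 4), (13, -6), (14, 8)]
Absolute values: [1, 6, 4, 6, 8]
||x||_1 = sum = 25.

25


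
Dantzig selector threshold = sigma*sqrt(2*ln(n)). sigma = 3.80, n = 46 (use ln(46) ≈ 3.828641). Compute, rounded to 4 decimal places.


ln(46) ≈ 3.828641.
2*ln(n) ≈ 7.657282.
sqrt(2*ln(n)) ≈ sqrt(7.657282) ≈ 2.767179.
threshold ≈ 3.80*2.767179 = 10.5152802 ≈ 10.5153.

10.5153


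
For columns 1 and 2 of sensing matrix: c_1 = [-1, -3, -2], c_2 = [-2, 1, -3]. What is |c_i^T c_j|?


Inner product: -1*-2 + -3*1 + -2*-3
Products: [2, -3, 6]
Sum = 5.
|dot| = 5.

5


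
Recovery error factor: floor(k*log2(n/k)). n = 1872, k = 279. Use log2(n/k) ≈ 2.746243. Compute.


log2(n/k) = log2(1872/279) ≈ 2.746243.
k*log2(n/k) ≈ 279*2.746243 = 766.201797.
floor(766.201797) = 766.

766


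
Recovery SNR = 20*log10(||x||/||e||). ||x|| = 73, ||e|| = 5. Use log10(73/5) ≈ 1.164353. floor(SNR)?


||x||/||e|| = 73/5.
log10(73/5) ≈ 1.164353.
20*log10(||x||/||e||) ≈ 20*1.164353 = 23.28706.
floor(23.28706) = 23.

23


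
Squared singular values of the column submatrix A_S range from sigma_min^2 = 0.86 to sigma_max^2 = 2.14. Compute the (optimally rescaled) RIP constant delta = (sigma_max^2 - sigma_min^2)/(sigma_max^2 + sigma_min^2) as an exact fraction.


lambda_max - lambda_min = 2.14 - 0.86 = 1.28.
lambda_max + lambda_min = 2.14 + 0.86 = 3.00.
delta = 1.28/3.00 = 128/300 = 32/75.

32/75


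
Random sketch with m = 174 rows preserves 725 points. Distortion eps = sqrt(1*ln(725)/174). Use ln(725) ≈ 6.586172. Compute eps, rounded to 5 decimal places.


ln(725) ≈ 6.586172.
1*ln(N)/m ≈ 1*6.586172/174 ≈ 0.03785156.
eps = sqrt(0.03785156) ≈ 0.1945548 ≈ 0.19455.

0.19455


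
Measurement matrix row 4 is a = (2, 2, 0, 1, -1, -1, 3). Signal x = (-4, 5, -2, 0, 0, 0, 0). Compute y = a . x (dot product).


Non-zero terms: ['2*-4', '2*5', '0*-2']
Products: [-8, 10, 0]
y = sum = 2.

2


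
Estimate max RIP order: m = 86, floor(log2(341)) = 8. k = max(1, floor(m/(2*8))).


floor(log2(341)) = 8.
2*8 = 16.
m/(2*floor(log2(n))) = 86/16 ≈ 5.375.
floor = 5.
k = max(1, 5) = 5.

5


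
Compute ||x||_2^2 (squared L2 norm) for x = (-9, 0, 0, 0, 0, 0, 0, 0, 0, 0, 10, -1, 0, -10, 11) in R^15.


Non-zero entries: [(0, -9), (10, 10), (11, -1), (13, -10), (14, 11)]
Squares: [81, 100, 1, 100, 121]
||x||_2^2 = sum = 403.

403


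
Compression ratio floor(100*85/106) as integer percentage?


100*m/n = 100*85/106 ≈ 80.1887.
floor = 80.

80


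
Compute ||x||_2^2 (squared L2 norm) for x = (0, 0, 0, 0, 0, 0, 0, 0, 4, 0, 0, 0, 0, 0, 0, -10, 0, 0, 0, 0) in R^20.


Non-zero entries: [(8, 4), (15, -10)]
Squares: [16, 100]
||x||_2^2 = sum = 116.

116


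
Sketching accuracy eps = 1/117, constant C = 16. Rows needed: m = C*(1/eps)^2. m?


1/eps = 117.
(1/eps)^2 = 13689.
m = 16*13689 = 219024.

219024


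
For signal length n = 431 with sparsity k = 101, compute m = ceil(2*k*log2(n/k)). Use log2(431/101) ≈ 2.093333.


log2(n/k) = log2(431/101) ≈ 2.093333.
2*k*log2(n/k) ≈ 2*101*2.093333 = 422.853266.
m = ceil(422.853266) = 423.

423


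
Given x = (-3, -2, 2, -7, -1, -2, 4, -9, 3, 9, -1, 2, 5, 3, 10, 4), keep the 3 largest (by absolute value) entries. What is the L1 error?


Sorted |x_i| descending: [10, 9, 9, 7, 5, 4, 4, 3, 3, 3, 2, 2, 2, 2, 1, 1]
Keep top 3: [10, 9, 9]
Tail entries: [7, 5, 4, 4, 3, 3, 3, 2, 2, 2, 2, 1, 1]
L1 error = sum of tail = 39.

39


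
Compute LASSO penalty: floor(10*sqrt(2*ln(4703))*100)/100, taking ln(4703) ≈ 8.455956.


ln(4703) ≈ 8.455956.
2*ln(n) ≈ 16.911912.
sqrt(2*ln(n)) ≈ sqrt(16.911912) ≈ 4.11241.
lambda ≈ 10*4.11241 = 41.1241.
floor(lambda*100)/100 = 41.12.

41.12


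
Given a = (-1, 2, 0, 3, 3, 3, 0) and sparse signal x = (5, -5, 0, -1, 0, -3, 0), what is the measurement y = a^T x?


Non-zero terms: ['-1*5', '2*-5', '3*-1', '3*-3']
Products: [-5, -10, -3, -9]
y = sum = -27.

-27


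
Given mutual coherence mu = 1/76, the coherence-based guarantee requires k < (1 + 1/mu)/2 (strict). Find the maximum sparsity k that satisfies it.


1/mu = 76.
1 + 1/mu = 77.
(1 + 1/mu)/2 = 38.5 is not an integer, so k_max = floor(38.5) = 38.

38


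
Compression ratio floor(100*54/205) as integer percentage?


100*m/n = 100*54/205 ≈ 26.3415.
floor = 26.

26


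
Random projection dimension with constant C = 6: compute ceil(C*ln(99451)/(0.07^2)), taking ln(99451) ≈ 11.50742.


ln(99451) ≈ 11.50742.
eps^2 = 0.07^2 = 0.0049.
C*ln(N)/eps^2 ≈ 6*11.50742/0.0049 ≈ 14090.7184.
m = ceil(14090.7184) = 14091.

14091


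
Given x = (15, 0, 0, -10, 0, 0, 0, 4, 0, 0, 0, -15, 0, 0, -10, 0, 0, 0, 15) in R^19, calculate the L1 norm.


Non-zero entries: [(0, 15), (3, -10), (7, 4), (11, -15), (14, -10), (18, 15)]
Absolute values: [15, 10, 4, 15, 10, 15]
||x||_1 = sum = 69.

69


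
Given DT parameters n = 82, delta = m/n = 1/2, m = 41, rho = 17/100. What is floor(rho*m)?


m = 1/2*82 = 41.
rho = 17/100.
rho*m = 17/100*41 = 6.97.
k = floor(6.97) = 6.

6


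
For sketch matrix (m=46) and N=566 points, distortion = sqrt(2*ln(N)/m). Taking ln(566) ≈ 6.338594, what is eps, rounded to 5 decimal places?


ln(566) ≈ 6.338594.
2*ln(N)/m ≈ 2*6.338594/46 ≈ 0.27559104.
eps = sqrt(0.27559104) ≈ 0.5249677 ≈ 0.52497.

0.52497


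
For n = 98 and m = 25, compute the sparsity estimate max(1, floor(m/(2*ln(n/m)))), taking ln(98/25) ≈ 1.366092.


n/m = 98/25.
ln(n/m) ≈ 1.366092.
2*ln(n/m) ≈ 2.732184.
m/(2*ln(n/m)) ≈ 25/2.732184 ≈ 9.1502.
floor = 9.
k_max = max(1, 9) = 9.

9


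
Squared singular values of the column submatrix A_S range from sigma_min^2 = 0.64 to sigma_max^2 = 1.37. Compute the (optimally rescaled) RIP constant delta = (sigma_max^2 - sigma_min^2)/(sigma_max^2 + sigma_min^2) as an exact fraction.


lambda_max - lambda_min = 1.37 - 0.64 = 0.73.
lambda_max + lambda_min = 1.37 + 0.64 = 2.01.
delta = 0.73/2.01 = 73/201.

73/201


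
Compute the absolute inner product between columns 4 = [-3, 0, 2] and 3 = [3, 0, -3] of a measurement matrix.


Inner product: -3*3 + 0*0 + 2*-3
Products: [-9, 0, -6]
Sum = -15.
|dot| = 15.

15


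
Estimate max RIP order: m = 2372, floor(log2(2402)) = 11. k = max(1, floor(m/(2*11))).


floor(log2(2402)) = 11.
2*11 = 22.
m/(2*floor(log2(n))) = 2372/22 ≈ 107.8182.
floor = 107.
k = max(1, 107) = 107.

107


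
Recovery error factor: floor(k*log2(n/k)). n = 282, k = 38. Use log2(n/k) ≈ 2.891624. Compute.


log2(n/k) = log2(282/38) ≈ 2.891624.
k*log2(n/k) ≈ 38*2.891624 = 109.881712.
floor(109.881712) = 109.

109


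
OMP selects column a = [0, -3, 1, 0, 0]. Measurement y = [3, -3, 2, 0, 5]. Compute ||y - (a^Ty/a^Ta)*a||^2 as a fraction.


a^T a = 10.
a^T y = 11.
coeff = 11/10 = 11/10.
||r||^2 = 349/10.

349/10


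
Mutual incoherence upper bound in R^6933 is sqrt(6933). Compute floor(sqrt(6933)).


83^2 = 6889 <= 6933 < 7056 = 84^2, so 83 <= sqrt(6933) < 84.
floor(sqrt(6933)) = 83.

83


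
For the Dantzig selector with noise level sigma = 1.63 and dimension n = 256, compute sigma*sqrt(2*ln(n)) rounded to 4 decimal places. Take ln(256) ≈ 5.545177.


ln(256) ≈ 5.545177.
2*ln(n) ≈ 11.090354.
sqrt(2*ln(n)) ≈ sqrt(11.090354) ≈ 3.330218.
threshold ≈ 1.63*3.330218 = 5.42825534 ≈ 5.4283.

5.4283


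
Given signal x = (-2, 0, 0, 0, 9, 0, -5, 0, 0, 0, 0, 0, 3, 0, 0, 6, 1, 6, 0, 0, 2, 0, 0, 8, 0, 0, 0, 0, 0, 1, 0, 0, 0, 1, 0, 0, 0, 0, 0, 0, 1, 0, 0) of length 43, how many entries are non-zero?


Non-zero positions: [0, 4, 6, 12, 15, 16, 17, 20, 23, 29, 33, 40].
Sparsity = 12.

12


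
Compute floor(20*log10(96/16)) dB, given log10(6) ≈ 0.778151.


||x||/||e|| = 96/16 = 6.
log10(6) ≈ 0.778151.
20*log10(||x||/||e||) ≈ 20*0.778151 = 15.56302.
floor(15.56302) = 15.

15
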